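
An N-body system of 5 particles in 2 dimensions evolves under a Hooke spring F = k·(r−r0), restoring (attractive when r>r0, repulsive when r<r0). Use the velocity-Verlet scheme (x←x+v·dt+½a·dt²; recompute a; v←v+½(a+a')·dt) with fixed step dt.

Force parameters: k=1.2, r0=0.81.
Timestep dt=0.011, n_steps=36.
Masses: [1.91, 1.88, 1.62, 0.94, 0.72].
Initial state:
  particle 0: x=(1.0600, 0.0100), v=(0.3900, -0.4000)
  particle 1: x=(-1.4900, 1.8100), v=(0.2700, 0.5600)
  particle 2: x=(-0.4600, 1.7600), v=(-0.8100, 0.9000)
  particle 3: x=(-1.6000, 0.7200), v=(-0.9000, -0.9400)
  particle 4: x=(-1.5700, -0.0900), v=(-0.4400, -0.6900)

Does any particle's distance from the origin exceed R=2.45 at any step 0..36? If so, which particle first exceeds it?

step 0: x0=(1.0600, 0.0100) x1=(-1.4900, 1.8100) x2=(-0.4600, 1.7600) x3=(-1.6000, 0.7200) x4=(-1.5700, -0.0900)
step 1: x0=(1.0640, 0.0057) x1=(-1.4870, 1.8161) x2=(-0.4689, 1.7698) x3=(-1.6097, 0.7097) x4=(-1.5746, -0.0974)
step 2: x0=(1.0676, 0.0016) x1=(-1.4837, 1.8219) x2=(-0.4779, 1.7793) x3=(-1.6190, 0.6994) x4=(-1.5786, -0.1042)
step 3: x0=(1.0706, -0.0022) x1=(-1.4804, 1.8275) x2=(-0.4869, 1.7886) x3=(-1.6280, 0.6892) x4=(-1.5822, -0.1106)
step 4: x0=(1.0731, -0.0058) x1=(-1.4769, 1.8329) x2=(-0.4960, 1.7976) x3=(-1.6365, 0.6790) x4=(-1.5852, -0.1166)
step 5: x0=(1.0751, -0.0092) x1=(-1.4732, 1.8381) x2=(-0.5050, 1.8063) x3=(-1.6447, 0.6690) x4=(-1.5877, -0.1220)
step 6: x0=(1.0767, -0.0124) x1=(-1.4694, 1.8431) x2=(-0.5142, 1.8148) x3=(-1.6525, 0.6589) x4=(-1.5897, -0.1270)
step 7: x0=(1.0776, -0.0153) x1=(-1.4654, 1.8478) x2=(-0.5233, 1.8230) x3=(-1.6598, 0.6490) x4=(-1.5911, -0.1314)
step 8: x0=(1.0781, -0.0180) x1=(-1.4613, 1.8523) x2=(-0.5325, 1.8309) x3=(-1.6668, 0.6391) x4=(-1.5920, -0.1354)
step 9: x0=(1.0781, -0.0205) x1=(-1.4571, 1.8566) x2=(-0.5417, 1.8386) x3=(-1.6734, 0.6294) x4=(-1.5924, -0.1388)
step 10: x0=(1.0775, -0.0228) x1=(-1.4527, 1.8606) x2=(-0.5509, 1.8459) x3=(-1.6796, 0.6197) x4=(-1.5923, -0.1418)
step 11: x0=(1.0764, -0.0248) x1=(-1.4482, 1.8645) x2=(-0.5601, 1.8530) x3=(-1.6853, 0.6101) x4=(-1.5916, -0.1442)
step 12: x0=(1.0749, -0.0266) x1=(-1.4435, 1.8680) x2=(-0.5694, 1.8598) x3=(-1.6907, 0.6007) x4=(-1.5904, -0.1461)
step 13: x0=(1.0727, -0.0281) x1=(-1.4387, 1.8714) x2=(-0.5787, 1.8663) x3=(-1.6956, 0.5913) x4=(-1.5887, -0.1476)
step 14: x0=(1.0701, -0.0295) x1=(-1.4338, 1.8745) x2=(-0.5880, 1.8726) x3=(-1.7002, 0.5821) x4=(-1.5864, -0.1485)
step 15: x0=(1.0670, -0.0306) x1=(-1.4287, 1.8773) x2=(-0.5973, 1.8785) x3=(-1.7043, 0.5730) x4=(-1.5837, -0.1489)
step 16: x0=(1.0633, -0.0314) x1=(-1.4235, 1.8799) x2=(-0.6066, 1.8841) x3=(-1.7080, 0.5640) x4=(-1.5804, -0.1488)
step 17: x0=(1.0591, -0.0321) x1=(-1.4182, 1.8823) x2=(-0.6159, 1.8895) x3=(-1.7113, 0.5552) x4=(-1.5766, -0.1482)
step 18: x0=(1.0544, -0.0325) x1=(-1.4127, 1.8844) x2=(-0.6252, 1.8945) x3=(-1.7142, 0.5465) x4=(-1.5723, -0.1471)
step 19: x0=(1.0492, -0.0326) x1=(-1.4072, 1.8863) x2=(-0.6346, 1.8993) x3=(-1.7167, 0.5380) x4=(-1.5674, -0.1455)
step 20: x0=(1.0435, -0.0325) x1=(-1.4015, 1.8879) x2=(-0.6439, 1.9037) x3=(-1.7188, 0.5296) x4=(-1.5621, -0.1433)
step 21: x0=(1.0373, -0.0322) x1=(-1.3957, 1.8893) x2=(-0.6532, 1.9078) x3=(-1.7204, 0.5213) x4=(-1.5562, -0.1407)
step 22: x0=(1.0305, -0.0317) x1=(-1.3898, 1.8904) x2=(-0.6625, 1.9117) x3=(-1.7217, 0.5133) x4=(-1.5499, -0.1376)
step 23: x0=(1.0233, -0.0309) x1=(-1.3837, 1.8913) x2=(-0.6718, 1.9152) x3=(-1.7225, 0.5054) x4=(-1.5430, -0.1340)
step 24: x0=(1.0155, -0.0299) x1=(-1.3776, 1.8919) x2=(-0.6811, 1.9184) x3=(-1.7230, 0.4976) x4=(-1.5357, -0.1299)
step 25: x0=(1.0073, -0.0287) x1=(-1.3713, 1.8923) x2=(-0.6904, 1.9214) x3=(-1.7230, 0.4901) x4=(-1.5279, -0.1252)
step 26: x0=(0.9985, -0.0272) x1=(-1.3650, 1.8924) x2=(-0.6997, 1.9240) x3=(-1.7227, 0.4827) x4=(-1.5196, -0.1201)
step 27: x0=(0.9892, -0.0255) x1=(-1.3585, 1.8923) x2=(-0.7089, 1.9263) x3=(-1.7219, 0.4755) x4=(-1.5108, -0.1146)
step 28: x0=(0.9795, -0.0236) x1=(-1.3519, 1.8919) x2=(-0.7181, 1.9283) x3=(-1.7208, 0.4685) x4=(-1.5015, -0.1085)
step 29: x0=(0.9693, -0.0214) x1=(-1.3453, 1.8913) x2=(-0.7273, 1.9300) x3=(-1.7192, 0.4617) x4=(-1.4918, -0.1020)
step 30: x0=(0.9585, -0.0190) x1=(-1.3385, 1.8905) x2=(-0.7365, 1.9314) x3=(-1.7173, 0.4551) x4=(-1.4816, -0.0950)
step 31: x0=(0.9473, -0.0164) x1=(-1.3317, 1.8893) x2=(-0.7456, 1.9325) x3=(-1.7149, 0.4487) x4=(-1.4709, -0.0875)
step 32: x0=(0.9356, -0.0136) x1=(-1.3247, 1.8880) x2=(-0.7547, 1.9333) x3=(-1.7122, 0.4425) x4=(-1.4598, -0.0796)
step 33: x0=(0.9235, -0.0105) x1=(-1.3177, 1.8863) x2=(-0.7637, 1.9338) x3=(-1.7092, 0.4366) x4=(-1.4483, -0.0712)
step 34: x0=(0.9108, -0.0072) x1=(-1.3106, 1.8845) x2=(-0.7727, 1.9340) x3=(-1.7057, 0.4308) x4=(-1.4363, -0.0624)
step 35: x0=(0.8977, -0.0037) x1=(-1.3034, 1.8823) x2=(-0.7817, 1.9339) x3=(-1.7019, 0.4252) x4=(-1.4239, -0.0531)
step 36: x0=(0.8842, 0.0001) x1=(-1.2961, 1.8800) x2=(-0.7906, 1.9334) x3=(-1.6977, 0.4199) x4=(-1.4110, -0.0434)

no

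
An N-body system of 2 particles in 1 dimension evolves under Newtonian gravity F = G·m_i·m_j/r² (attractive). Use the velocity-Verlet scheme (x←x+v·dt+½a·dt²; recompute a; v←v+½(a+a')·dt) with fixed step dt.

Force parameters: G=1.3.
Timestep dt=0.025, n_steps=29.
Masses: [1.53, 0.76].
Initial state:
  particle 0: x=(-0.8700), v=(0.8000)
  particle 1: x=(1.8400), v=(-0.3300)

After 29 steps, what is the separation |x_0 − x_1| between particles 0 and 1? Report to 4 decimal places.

1.7531

step 0: x0=(-0.8700) x1=(1.8400)
step 1: x0=(-0.8500) x1=(1.8317)
step 2: x0=(-0.8298) x1=(1.8232)
step 3: x0=(-0.8096) x1=(1.8145)
step 4: x0=(-0.7893) x1=(1.8056)
step 5: x0=(-0.7689) x1=(1.7966)
step 6: x0=(-0.7484) x1=(1.7873)
step 7: x0=(-0.7278) x1=(1.7779)
step 8: x0=(-0.7071) x1=(1.7683)
step 9: x0=(-0.6864) x1=(1.7584)
step 10: x0=(-0.6655) x1=(1.7484)
step 11: x0=(-0.6445) x1=(1.7381)
step 12: x0=(-0.6234) x1=(1.7277)
step 13: x0=(-0.6022) x1=(1.7170)
step 14: x0=(-0.5808) x1=(1.7060)
step 15: x0=(-0.5594) x1=(1.6949)
step 16: x0=(-0.5378) x1=(1.6835)
step 17: x0=(-0.5161) x1=(1.6718)
step 18: x0=(-0.4943) x1=(1.6599)
step 19: x0=(-0.4723) x1=(1.6477)
step 20: x0=(-0.4502) x1=(1.6352)
step 21: x0=(-0.4280) x1=(1.6225)
step 22: x0=(-0.4056) x1=(1.6094)
step 23: x0=(-0.3831) x1=(1.5961)
step 24: x0=(-0.3604) x1=(1.5824)
step 25: x0=(-0.3375) x1=(1.5684)
step 26: x0=(-0.3145) x1=(1.5540)
step 27: x0=(-0.2913) x1=(1.5393)
step 28: x0=(-0.2679) x1=(1.5243)
step 29: x0=(-0.2443) x1=(1.5088)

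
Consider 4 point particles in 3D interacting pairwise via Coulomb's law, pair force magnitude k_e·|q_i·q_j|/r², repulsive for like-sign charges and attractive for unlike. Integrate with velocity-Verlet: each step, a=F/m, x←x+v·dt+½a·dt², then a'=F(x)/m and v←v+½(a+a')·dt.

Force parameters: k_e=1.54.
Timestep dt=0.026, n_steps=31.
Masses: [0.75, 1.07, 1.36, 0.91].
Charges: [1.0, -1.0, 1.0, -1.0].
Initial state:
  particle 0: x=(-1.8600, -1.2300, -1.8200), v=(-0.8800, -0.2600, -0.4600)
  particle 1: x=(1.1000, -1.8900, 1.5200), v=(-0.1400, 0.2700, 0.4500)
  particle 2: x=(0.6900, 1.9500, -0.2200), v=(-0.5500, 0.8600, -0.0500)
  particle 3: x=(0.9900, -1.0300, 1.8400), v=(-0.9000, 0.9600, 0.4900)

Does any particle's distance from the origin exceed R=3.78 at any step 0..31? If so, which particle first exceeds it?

no

step 0: x0=(-1.8600, -1.2300, -1.8200) x1=(1.1000, -1.8900, 1.5200) x2=(0.6900, 1.9500, -0.2200) x3=(0.9900, -1.0300, 1.8400)
step 1: x0=(-1.8829, -1.2368, -1.8319) x1=(1.0964, -1.8835, 1.5315) x2=(0.6757, 1.9723, -0.2213) x3=(0.9665, -1.0044, 1.8529)
step 2: x0=(-1.9057, -1.2436, -1.8438) x1=(1.0929, -1.8779, 1.5425) x2=(0.6615, 1.9946, -0.2225) x3=(0.9428, -0.9775, 1.8662)
step 3: x0=(-1.9285, -1.2505, -1.8555) x1=(1.0896, -1.8733, 1.5532) x2=(0.6472, 2.0168, -0.2236) x3=(0.9188, -0.9494, 1.8798)
step 4: x0=(-1.9512, -1.2575, -1.8672) x1=(1.0864, -1.8695, 1.5634) x2=(0.6331, 2.0390, -0.2247) x3=(0.8947, -0.9202, 1.8937)
step 5: x0=(-1.9739, -1.2645, -1.8789) x1=(1.0833, -1.8665, 1.5733) x2=(0.6189, 2.0611, -0.2257) x3=(0.8702, -0.8899, 1.9078)
step 6: x0=(-1.9965, -1.2716, -1.8904) x1=(1.0803, -1.8643, 1.5829) x2=(0.6048, 2.0831, -0.2266) x3=(0.8456, -0.8586, 1.9222)
step 7: x0=(-2.0191, -1.2787, -1.9019) x1=(1.0775, -1.8628, 1.5922) x2=(0.5907, 2.1051, -0.2275) x3=(0.8207, -0.8263, 1.9368)
step 8: x0=(-2.0417, -1.2859, -1.9133) x1=(1.0749, -1.8619, 1.6012) x2=(0.5766, 2.1271, -0.2283) x3=(0.7955, -0.7931, 1.9515)
step 9: x0=(-2.0643, -1.2931, -1.9247) x1=(1.0724, -1.8617, 1.6099) x2=(0.5625, 2.1490, -0.2291) x3=(0.7701, -0.7591, 1.9665)
step 10: x0=(-2.0868, -1.3004, -1.9360) x1=(1.0700, -1.8620, 1.6183) x2=(0.5485, 2.1708, -0.2298) x3=(0.7445, -0.7243, 1.9816)
step 11: x0=(-2.1092, -1.3077, -1.9472) x1=(1.0678, -1.8629, 1.6265) x2=(0.5345, 2.1926, -0.2304) x3=(0.7186, -0.6887, 1.9968)
step 12: x0=(-2.1316, -1.3150, -1.9583) x1=(1.0657, -1.8643, 1.6345) x2=(0.5206, 2.2143, -0.2310) x3=(0.6926, -0.6524, 2.0121)
step 13: x0=(-2.1540, -1.3225, -1.9694) x1=(1.0637, -1.8661, 1.6423) x2=(0.5066, 2.2360, -0.2315) x3=(0.6663, -0.6155, 2.0275)
step 14: x0=(-2.1764, -1.3299, -1.9804) x1=(1.0618, -1.8684, 1.6499) x2=(0.4927, 2.2576, -0.2319) x3=(0.6398, -0.5779, 2.0430)
step 15: x0=(-2.1987, -1.3374, -1.9913) x1=(1.0600, -1.8710, 1.6573) x2=(0.4788, 2.2791, -0.2323) x3=(0.6131, -0.5398, 2.0586)
step 16: x0=(-2.2209, -1.3449, -2.0022) x1=(1.0584, -1.8741, 1.6645) x2=(0.4650, 2.3006, -0.2326) x3=(0.5862, -0.5011, 2.0742)
step 17: x0=(-2.2432, -1.3525, -2.0130) x1=(1.0568, -1.8774, 1.6715) x2=(0.4511, 2.3221, -0.2328) x3=(0.5591, -0.4619, 2.0899)
step 18: x0=(-2.2654, -1.3601, -2.0237) x1=(1.0554, -1.8811, 1.6784) x2=(0.4373, 2.3435, -0.2330) x3=(0.5318, -0.4222, 2.1056)
step 19: x0=(-2.2875, -1.3678, -2.0344) x1=(1.0540, -1.8851, 1.6852) x2=(0.4235, 2.3648, -0.2332) x3=(0.5044, -0.3820, 2.1214)
step 20: x0=(-2.3097, -1.3755, -2.0450) x1=(1.0527, -1.8894, 1.6918) x2=(0.4098, 2.3861, -0.2332) x3=(0.4768, -0.3414, 2.1371)
step 21: x0=(-2.3318, -1.3832, -2.0556) x1=(1.0515, -1.8939, 1.6983) x2=(0.3960, 2.4074, -0.2332) x3=(0.4491, -0.3004, 2.1529)
step 22: x0=(-2.3538, -1.3910, -2.0660) x1=(1.0504, -1.8987, 1.7047) x2=(0.3823, 2.4286, -0.2331) x3=(0.4212, -0.2590, 2.1686)
step 23: x0=(-2.3759, -1.3988, -2.0765) x1=(1.0494, -1.9037, 1.7109) x2=(0.3686, 2.4497, -0.2330) x3=(0.3931, -0.2173, 2.1844)
step 24: x0=(-2.3979, -1.4066, -2.0868) x1=(1.0484, -1.9089, 1.7170) x2=(0.3549, 2.4708, -0.2328) x3=(0.3649, -0.1752, 2.2001)
step 25: x0=(-2.4198, -1.4145, -2.0971) x1=(1.0475, -1.9143, 1.7230) x2=(0.3413, 2.4919, -0.2325) x3=(0.3366, -0.1327, 2.2158)
step 26: x0=(-2.4418, -1.4224, -2.1074) x1=(1.0466, -1.9199, 1.7289) x2=(0.3276, 2.5128, -0.2322) x3=(0.3082, -0.0899, 2.2316)
step 27: x0=(-2.4637, -1.4303, -2.1176) x1=(1.0458, -1.9256, 1.7348) x2=(0.3140, 2.5338, -0.2318) x3=(0.2796, -0.0469, 2.2472)
step 28: x0=(-2.4855, -1.4383, -2.1277) x1=(1.0450, -1.9315, 1.7405) x2=(0.3004, 2.5547, -0.2314) x3=(0.2509, -0.0035, 2.2629)
step 29: x0=(-2.5074, -1.4463, -2.1378) x1=(1.0443, -1.9376, 1.7461) x2=(0.2868, 2.5755, -0.2309) x3=(0.2222, 0.0401, 2.2785)
step 30: x0=(-2.5292, -1.4543, -2.1478) x1=(1.0437, -1.9438, 1.7516) x2=(0.2733, 2.5963, -0.2303) x3=(0.1933, 0.0840, 2.2941)
step 31: x0=(-2.5509, -1.4624, -2.1577) x1=(1.0431, -1.9501, 1.7571) x2=(0.2597, 2.6171, -0.2296) x3=(0.1643, 0.1281, 2.3096)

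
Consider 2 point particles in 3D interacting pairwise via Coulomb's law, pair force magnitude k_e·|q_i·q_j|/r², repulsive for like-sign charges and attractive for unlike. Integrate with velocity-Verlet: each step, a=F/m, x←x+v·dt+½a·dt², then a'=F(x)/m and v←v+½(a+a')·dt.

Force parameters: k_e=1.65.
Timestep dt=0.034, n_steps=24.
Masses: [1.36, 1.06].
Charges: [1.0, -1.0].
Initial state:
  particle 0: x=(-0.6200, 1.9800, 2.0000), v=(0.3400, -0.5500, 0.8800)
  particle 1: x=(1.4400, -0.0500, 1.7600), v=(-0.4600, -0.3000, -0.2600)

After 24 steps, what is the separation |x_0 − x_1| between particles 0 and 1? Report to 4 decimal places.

step 0: x0=(-0.6200, 1.9800, 2.0000) x1=(1.4400, -0.0500, 1.7600)
step 1: x0=(-0.6084, 1.9612, 2.0299) x1=(1.4243, -0.0601, 1.7512)
step 2: x0=(-0.5966, 1.9424, 2.0598) x1=(1.4084, -0.0701, 1.7424)
step 3: x0=(-0.5848, 1.9234, 2.0897) x1=(1.3924, -0.0799, 1.7336)
step 4: x0=(-0.5728, 1.9042, 2.1195) x1=(1.3762, -0.0896, 1.7248)
step 5: x0=(-0.5607, 1.8850, 2.1494) x1=(1.3599, -0.0991, 1.7161)
step 6: x0=(-0.5485, 1.8656, 2.1792) x1=(1.3434, -0.1084, 1.7074)
step 7: x0=(-0.5361, 1.8461, 2.2089) x1=(1.3267, -0.1176, 1.6987)
step 8: x0=(-0.5236, 1.8265, 2.2387) x1=(1.3099, -0.1266, 1.6901)
step 9: x0=(-0.5110, 1.8067, 2.2684) x1=(1.2929, -0.1354, 1.6816)
step 10: x0=(-0.4983, 1.7868, 2.2980) x1=(1.2758, -0.1441, 1.6731)
step 11: x0=(-0.4855, 1.7668, 2.3277) x1=(1.2585, -0.1525, 1.6646)
step 12: x0=(-0.4725, 1.7466, 2.3572) x1=(1.2410, -0.1608, 1.6562)
step 13: x0=(-0.4594, 1.7263, 2.3867) x1=(1.2234, -0.1690, 1.6479)
step 14: x0=(-0.4461, 1.7058, 2.4162) x1=(1.2056, -0.1769, 1.6397)
step 15: x0=(-0.4328, 1.6852, 2.4456) x1=(1.1877, -0.1846, 1.6315)
step 16: x0=(-0.4193, 1.6644, 2.4749) x1=(1.1695, -0.1922, 1.6234)
step 17: x0=(-0.4057, 1.6435, 2.5042) x1=(1.1512, -0.1995, 1.6154)
step 18: x0=(-0.3919, 1.6224, 2.5334) x1=(1.1328, -0.2067, 1.6075)
step 19: x0=(-0.3780, 1.6012, 2.5625) x1=(1.1142, -0.2137, 1.5997)
step 20: x0=(-0.3640, 1.5798, 2.5915) x1=(1.0954, -0.2204, 1.5920)
step 21: x0=(-0.3499, 1.5583, 2.6205) x1=(1.0764, -0.2270, 1.5844)
step 22: x0=(-0.3356, 1.5366, 2.6493) x1=(1.0573, -0.2333, 1.5770)
step 23: x0=(-0.3212, 1.5147, 2.6781) x1=(1.0381, -0.2395, 1.5696)
step 24: x0=(-0.3067, 1.4927, 2.7067) x1=(1.0186, -0.2454, 1.5624)

2.4672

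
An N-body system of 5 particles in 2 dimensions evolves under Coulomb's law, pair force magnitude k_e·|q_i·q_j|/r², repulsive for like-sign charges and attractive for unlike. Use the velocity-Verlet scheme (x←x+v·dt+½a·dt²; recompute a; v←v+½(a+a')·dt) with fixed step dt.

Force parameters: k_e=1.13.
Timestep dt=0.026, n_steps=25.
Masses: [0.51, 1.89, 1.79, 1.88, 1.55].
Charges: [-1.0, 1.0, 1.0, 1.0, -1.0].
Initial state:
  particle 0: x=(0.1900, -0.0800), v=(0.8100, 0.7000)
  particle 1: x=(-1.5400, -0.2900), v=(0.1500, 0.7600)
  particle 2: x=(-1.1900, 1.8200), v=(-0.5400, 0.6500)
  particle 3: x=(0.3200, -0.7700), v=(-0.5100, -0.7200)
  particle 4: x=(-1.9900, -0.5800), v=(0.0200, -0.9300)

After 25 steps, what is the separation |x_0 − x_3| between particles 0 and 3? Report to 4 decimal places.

1.0828

step 0: x0=(0.1900, -0.0800) x1=(-1.5400, -0.2900) x2=(-1.1900, 1.8200) x3=(0.3200, -0.7700) x4=(-1.9900, -0.5800)
step 1: x0=(0.2112, -0.0632) x1=(-1.5367, -0.2706) x2=(-1.2040, 1.8369) x3=(0.3067, -0.7883) x4=(-1.9887, -0.6037)
step 2: x0=(0.2323, -0.0489) x1=(-1.5344, -0.2521) x2=(-1.2180, 1.8538) x3=(0.2933, -0.8060) x4=(-1.9862, -0.6264)
step 3: x0=(0.2534, -0.0370) x1=(-1.5330, -0.2343) x2=(-1.2320, 1.8707) x3=(0.2800, -0.8230) x4=(-1.9826, -0.6482)
step 4: x0=(0.2741, -0.0273) x1=(-1.5324, -0.2173) x2=(-1.2460, 1.8877) x3=(0.2666, -0.8394) x4=(-1.9779, -0.6690)
step 5: x0=(0.2945, -0.0196) x1=(-1.5325, -0.2011) x2=(-1.2600, 1.9046) x3=(0.2534, -0.8553) x4=(-1.9723, -0.6890)
step 6: x0=(0.3145, -0.0139) x1=(-1.5332, -0.1856) x2=(-1.2739, 1.9216) x3=(0.2401, -0.8707) x4=(-1.9660, -0.7080)
step 7: x0=(0.3339, -0.0099) x1=(-1.5345, -0.1708) x2=(-1.2878, 1.9386) x3=(0.2270, -0.8856) x4=(-1.9589, -0.7262)
step 8: x0=(0.3528, -0.0076) x1=(-1.5363, -0.1567) x2=(-1.3017, 1.9557) x3=(0.2140, -0.9000) x4=(-1.9512, -0.7436)
step 9: x0=(0.3711, -0.0070) x1=(-1.5385, -0.1433) x2=(-1.3156, 1.9727) x3=(0.2011, -0.9140) x4=(-1.9429, -0.7601)
step 10: x0=(0.3887, -0.0078) x1=(-1.5412, -0.1305) x2=(-1.3295, 1.9898) x3=(0.1883, -0.9277) x4=(-1.9341, -0.7759)
step 11: x0=(0.4057, -0.0101) x1=(-1.5442, -0.1184) x2=(-1.3433, 2.0069) x3=(0.1756, -0.9409) x4=(-1.9248, -0.7909)
step 12: x0=(0.4220, -0.0137) x1=(-1.5475, -0.1069) x2=(-1.3571, 2.0241) x3=(0.1631, -0.9538) x4=(-1.9150, -0.8052)
step 13: x0=(0.4376, -0.0187) x1=(-1.5512, -0.0960) x2=(-1.3709, 2.0412) x3=(0.1507, -0.9664) x4=(-1.9048, -0.8187)
step 14: x0=(0.4525, -0.0249) x1=(-1.5551, -0.0857) x2=(-1.3847, 2.0584) x3=(0.1385, -0.9786) x4=(-1.8942, -0.8316)
step 15: x0=(0.4666, -0.0323) x1=(-1.5593, -0.0760) x2=(-1.3985, 2.0757) x3=(0.1264, -0.9905) x4=(-1.8832, -0.8437)
step 16: x0=(0.4800, -0.0408) x1=(-1.5637, -0.0669) x2=(-1.4122, 2.0930) x3=(0.1144, -1.0022) x4=(-1.8720, -0.8552)
step 17: x0=(0.4927, -0.0504) x1=(-1.5683, -0.0583) x2=(-1.4260, 2.1103) x3=(0.1026, -1.0135) x4=(-1.8604, -0.8660)
step 18: x0=(0.5045, -0.0612) x1=(-1.5732, -0.0503) x2=(-1.4397, 2.1276) x3=(0.0909, -1.0246) x4=(-1.8485, -0.8761)
step 19: x0=(0.5156, -0.0729) x1=(-1.5782, -0.0428) x2=(-1.4534, 2.1450) x3=(0.0794, -1.0354) x4=(-1.8364, -0.8857)
step 20: x0=(0.5260, -0.0857) x1=(-1.5833, -0.0358) x2=(-1.4670, 2.1625) x3=(0.0680, -1.0460) x4=(-1.8240, -0.8946)
step 21: x0=(0.5355, -0.0995) x1=(-1.5886, -0.0293) x2=(-1.4807, 2.1799) x3=(0.0568, -1.0563) x4=(-1.8114, -0.9029)
step 22: x0=(0.5442, -0.1142) x1=(-1.5940, -0.0234) x2=(-1.4943, 2.1974) x3=(0.0457, -1.0664) x4=(-1.7985, -0.9105)
step 23: x0=(0.5522, -0.1299) x1=(-1.5996, -0.0179) x2=(-1.5080, 2.2150) x3=(0.0348, -1.0762) x4=(-1.7855, -0.9176)
step 24: x0=(0.5593, -0.1464) x1=(-1.6052, -0.0130) x2=(-1.5216, 2.2326) x3=(0.0240, -1.0858) x4=(-1.7722, -0.9242)
step 25: x0=(0.5656, -0.1639) x1=(-1.6109, -0.0085) x2=(-1.5352, 2.2502) x3=(0.0133, -1.0952) x4=(-1.7588, -0.9301)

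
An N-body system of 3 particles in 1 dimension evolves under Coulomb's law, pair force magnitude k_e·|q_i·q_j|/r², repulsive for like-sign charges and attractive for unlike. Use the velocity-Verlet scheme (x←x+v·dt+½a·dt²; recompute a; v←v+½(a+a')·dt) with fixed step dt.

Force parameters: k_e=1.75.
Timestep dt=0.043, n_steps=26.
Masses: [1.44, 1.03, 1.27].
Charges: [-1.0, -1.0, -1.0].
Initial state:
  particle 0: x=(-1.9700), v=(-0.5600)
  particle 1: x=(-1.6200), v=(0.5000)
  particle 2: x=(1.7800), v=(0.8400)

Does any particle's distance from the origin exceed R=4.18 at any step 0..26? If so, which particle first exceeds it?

step 0: x0=(-1.9700) x1=(-1.6200) x2=(1.7800)
step 1: x0=(-2.0033) x1=(-1.5858) x2=(1.8163)
step 2: x0=(-2.0497) x1=(-1.5339) x2=(1.8530)
step 3: x0=(-2.1047) x1=(-1.4704) x2=(1.8901)
step 4: x0=(-2.1654) x1=(-1.3994) x2=(1.9276)
step 5: x0=(-2.2300) x1=(-1.3233) x2=(1.9655)
step 6: x0=(-2.2975) x1=(-1.2437) x2=(2.0038)
step 7: x0=(-2.3672) x1=(-1.1616) x2=(2.0424)
step 8: x0=(-2.4385) x1=(-1.0776) x2=(2.0814)
step 9: x0=(-2.5112) x1=(-0.9922) x2=(2.1208)
step 10: x0=(-2.5849) x1=(-0.9058) x2=(2.1606)
step 11: x0=(-2.6595) x1=(-0.8187) x2=(2.2007)
step 12: x0=(-2.7349) x1=(-0.7309) x2=(2.2413)
step 13: x0=(-2.8110) x1=(-0.6427) x2=(2.2822)
step 14: x0=(-2.8876) x1=(-0.5542) x2=(2.3235)
step 15: x0=(-2.9646) x1=(-0.4655) x2=(2.3653)
step 16: x0=(-3.0422) x1=(-0.3767) x2=(2.4074)
step 17: x0=(-3.1201) x1=(-0.2878) x2=(2.4500)
step 18: x0=(-3.1984) x1=(-0.1990) x2=(2.4929)
step 19: x0=(-3.2770) x1=(-0.1103) x2=(2.5363)
step 20: x0=(-3.3559) x1=(-0.0217) x2=(2.5802)
step 21: x0=(-3.4350) x1=(0.0667) x2=(2.6245)
step 22: x0=(-3.5144) x1=(0.1549) x2=(2.6692)
step 23: x0=(-3.5940) x1=(0.2428) x2=(2.7145)
step 24: x0=(-3.6739) x1=(0.3304) x2=(2.7602)
step 25: x0=(-3.7539) x1=(0.4177) x2=(2.8064)
step 26: x0=(-3.8341) x1=(0.5047) x2=(2.8531)

no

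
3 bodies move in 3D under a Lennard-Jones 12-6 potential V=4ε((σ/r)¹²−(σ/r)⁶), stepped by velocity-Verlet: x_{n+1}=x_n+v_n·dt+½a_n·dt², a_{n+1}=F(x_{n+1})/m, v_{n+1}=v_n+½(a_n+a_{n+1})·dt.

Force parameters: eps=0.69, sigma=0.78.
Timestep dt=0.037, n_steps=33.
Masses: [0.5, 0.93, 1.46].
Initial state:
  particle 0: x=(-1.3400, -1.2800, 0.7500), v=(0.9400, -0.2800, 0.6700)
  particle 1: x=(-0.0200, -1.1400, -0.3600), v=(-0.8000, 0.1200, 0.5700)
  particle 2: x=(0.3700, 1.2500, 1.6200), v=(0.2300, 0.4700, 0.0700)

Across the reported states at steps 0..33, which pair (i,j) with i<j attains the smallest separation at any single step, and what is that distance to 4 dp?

pair (0,1), distance 0.8440

step 0: x0=(-1.3400, -1.2800, 0.7500) x1=(-0.0200, -1.1400, -0.3600) x2=(0.3700, 1.2500, 1.6200)
step 1: x0=(-1.3051, -1.2904, 0.7747) x1=(-0.0496, -1.1356, -0.3389) x2=(0.3785, 1.2674, 1.6226)
step 2: x0=(-1.2701, -1.3007, 0.7993) x1=(-0.0794, -1.1311, -0.3177) x2=(0.3870, 1.2848, 1.6252)
step 3: x0=(-1.2348, -1.3110, 0.8236) x1=(-0.1093, -1.1267, -0.2963) x2=(0.3955, 1.3022, 1.6278)
step 4: x0=(-1.1992, -1.3212, 0.8477) x1=(-0.1393, -1.1223, -0.2748) x2=(0.4040, 1.3195, 1.6304)
step 5: x0=(-1.1634, -1.3314, 0.8714) x1=(-0.1694, -1.1180, -0.2532) x2=(0.4125, 1.3369, 1.6329)
step 6: x0=(-1.1272, -1.3415, 0.8948) x1=(-0.1998, -1.1137, -0.2313) x2=(0.4210, 1.3543, 1.6355)
step 7: x0=(-1.0906, -1.3515, 0.9177) x1=(-0.2304, -1.1094, -0.2092) x2=(0.4296, 1.3717, 1.6381)
step 8: x0=(-1.0535, -1.3614, 0.9400) x1=(-0.2612, -1.1052, -0.1867) x2=(0.4381, 1.3891, 1.6407)
step 9: x0=(-1.0159, -1.3711, 0.9615) x1=(-0.2923, -1.1011, -0.1639) x2=(0.4466, 1.4064, 1.6433)
step 10: x0=(-0.9778, -1.3806, 0.9822) x1=(-0.3237, -1.0971, -0.1406) x2=(0.4551, 1.4238, 1.6459)
step 11: x0=(-0.9390, -1.3898, 1.0018) x1=(-0.3554, -1.0932, -0.1167) x2=(0.4636, 1.4412, 1.6484)
step 12: x0=(-0.8995, -1.3987, 1.0201) x1=(-0.3875, -1.0896, -0.0921) x2=(0.4721, 1.4586, 1.6510)
step 13: x0=(-0.8594, -1.4071, 1.0368) x1=(-0.4200, -1.0861, -0.0666) x2=(0.4806, 1.4759, 1.6536)
step 14: x0=(-0.8184, -1.4150, 1.0517) x1=(-0.4529, -1.0830, -0.0402) x2=(0.4891, 1.4933, 1.6562)
step 15: x0=(-0.7768, -1.4222, 1.0643) x1=(-0.4862, -1.0802, -0.0125) x2=(0.4976, 1.5107, 1.6587)
step 16: x0=(-0.7344, -1.4286, 1.0743) x1=(-0.5199, -1.0779, 0.0165) x2=(0.5061, 1.5280, 1.6613)
step 17: x0=(-0.6914, -1.4339, 1.0812) x1=(-0.5539, -1.0761, 0.0472) x2=(0.5146, 1.5454, 1.6639)
step 18: x0=(-0.6479, -1.4380, 1.0845) x1=(-0.5881, -1.0750, 0.0799) x2=(0.5231, 1.5627, 1.6665)
step 19: x0=(-0.6041, -1.4406, 1.0836) x1=(-0.6225, -1.0747, 0.1148) x2=(0.5316, 1.5801, 1.6690)
step 20: x0=(-0.5605, -1.4413, 1.0780) x1=(-0.6569, -1.0753, 0.1523) x2=(0.5401, 1.5975, 1.6716)
step 21: x0=(-0.5174, -1.4401, 1.0672) x1=(-0.6909, -1.0771, 0.1925) x2=(0.5486, 1.6148, 1.6742)
step 22: x0=(-0.4753, -1.4366, 1.0511) x1=(-0.7244, -1.0800, 0.2356) x2=(0.5571, 1.6322, 1.6768)
step 23: x0=(-0.4346, -1.4313, 1.0307) x1=(-0.7572, -1.0840, 0.2811) x2=(0.5655, 1.6495, 1.6793)
step 24: x0=(-0.3945, -1.4252, 1.0088) x1=(-0.7897, -1.0883, 0.3273) x2=(0.5740, 1.6669, 1.6819)
step 25: x0=(-0.3524, -1.4208, 0.9902) x1=(-0.8231, -1.0917, 0.3717) x2=(0.5825, 1.6842, 1.6845)
step 26: x0=(-0.3058, -1.4196, 0.9776) x1=(-0.8591, -1.0934, 0.4129) x2=(0.5910, 1.7016, 1.6871)
step 27: x0=(-0.2562, -1.4201, 0.9681) x1=(-0.8966, -1.0942, 0.4525) x2=(0.5995, 1.7189, 1.6896)
step 28: x0=(-0.2076, -1.4202, 0.9578) x1=(-0.9336, -1.0953, 0.4925) x2=(0.6080, 1.7363, 1.6922)
step 29: x0=(-0.1628, -1.4185, 0.9450) x1=(-0.9686, -1.0972, 0.5338) x2=(0.6165, 1.7536, 1.6948)
step 30: x0=(-0.1228, -1.4149, 0.9298) x1=(-1.0009, -1.1002, 0.5764) x2=(0.6250, 1.7710, 1.6973)
step 31: x0=(-0.0878, -1.4095, 0.9126) x1=(-1.0306, -1.1042, 0.6201) x2=(0.6335, 1.7883, 1.6999)
step 32: x0=(-0.0575, -1.4026, 0.8939) x1=(-1.0578, -1.1089, 0.6646) x2=(0.6420, 1.8056, 1.7025)
step 33: x0=(-0.0314, -1.3945, 0.8743) x1=(-1.0827, -1.1143, 0.7096) x2=(0.6505, 1.8230, 1.7051)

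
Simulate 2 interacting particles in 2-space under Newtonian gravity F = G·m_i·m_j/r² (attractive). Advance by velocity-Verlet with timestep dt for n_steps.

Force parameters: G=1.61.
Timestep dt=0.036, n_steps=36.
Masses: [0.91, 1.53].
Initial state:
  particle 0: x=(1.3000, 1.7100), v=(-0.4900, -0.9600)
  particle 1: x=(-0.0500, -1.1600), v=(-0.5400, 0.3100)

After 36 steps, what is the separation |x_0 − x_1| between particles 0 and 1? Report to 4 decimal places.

step 0: x0=(1.3000, 1.7100) x1=(-0.0500, -1.1600)
step 1: x0=(1.2823, 1.6753) x1=(-0.0694, -1.1488)
step 2: x0=(1.2644, 1.6403) x1=(-0.0887, -1.1373)
step 3: x0=(1.2464, 1.6050) x1=(-0.1079, -1.1257)
step 4: x0=(1.2283, 1.5694) x1=(-0.1271, -1.1140)
step 5: x0=(1.2100, 1.5335) x1=(-0.1461, -1.1020)
step 6: x0=(1.1915, 1.4972) x1=(-0.1651, -1.0898)
step 7: x0=(1.1729, 1.4607) x1=(-0.1839, -1.0775)
step 8: x0=(1.1540, 1.4237) x1=(-0.2026, -1.0649)
step 9: x0=(1.1350, 1.3865) x1=(-0.2213, -1.0521)
step 10: x0=(1.1158, 1.3489) x1=(-0.2398, -1.0392)
step 11: x0=(1.0964, 1.3109) x1=(-0.2581, -1.0260)
step 12: x0=(1.0767, 1.2725) x1=(-0.2764, -1.0125)
step 13: x0=(1.0569, 1.2337) x1=(-0.2945, -0.9989)
step 14: x0=(1.0367, 1.1946) x1=(-0.3125, -0.9850)
step 15: x0=(1.0164, 1.1550) x1=(-0.3303, -0.9708)
step 16: x0=(0.9957, 1.1150) x1=(-0.3479, -0.9564)
step 17: x0=(0.9748, 1.0746) x1=(-0.3654, -0.9418)
step 18: x0=(0.9536, 1.0337) x1=(-0.3827, -0.9269)
step 19: x0=(0.9320, 0.9923) x1=(-0.3998, -0.9116)
step 20: x0=(0.9101, 0.9505) x1=(-0.4167, -0.8962)
step 21: x0=(0.8879, 0.9081) x1=(-0.4334, -0.8804)
step 22: x0=(0.8652, 0.8653) x1=(-0.4499, -0.8643)
step 23: x0=(0.8422, 0.8218) x1=(-0.4661, -0.8478)
step 24: x0=(0.8187, 0.7779) x1=(-0.4821, -0.8311)
step 25: x0=(0.7948, 0.7333) x1=(-0.4978, -0.8140)
step 26: x0=(0.7703, 0.6882) x1=(-0.5132, -0.7965)
step 27: x0=(0.7453, 0.6424) x1=(-0.5282, -0.7787)
step 28: x0=(0.7197, 0.5960) x1=(-0.5430, -0.7605)
step 29: x0=(0.6935, 0.5489) x1=(-0.5573, -0.7419)
step 30: x0=(0.6666, 0.5011) x1=(-0.5712, -0.7228)
step 31: x0=(0.6390, 0.4525) x1=(-0.5847, -0.7033)
step 32: x0=(0.6105, 0.4032) x1=(-0.5977, -0.6834)
step 33: x0=(0.5811, 0.3531) x1=(-0.6102, -0.6630)
step 34: x0=(0.5508, 0.3021) x1=(-0.6221, -0.6420)
step 35: x0=(0.5193, 0.2502) x1=(-0.6333, -0.6206)
step 36: x0=(0.4866, 0.1974) x1=(-0.6438, -0.5986)

1.3826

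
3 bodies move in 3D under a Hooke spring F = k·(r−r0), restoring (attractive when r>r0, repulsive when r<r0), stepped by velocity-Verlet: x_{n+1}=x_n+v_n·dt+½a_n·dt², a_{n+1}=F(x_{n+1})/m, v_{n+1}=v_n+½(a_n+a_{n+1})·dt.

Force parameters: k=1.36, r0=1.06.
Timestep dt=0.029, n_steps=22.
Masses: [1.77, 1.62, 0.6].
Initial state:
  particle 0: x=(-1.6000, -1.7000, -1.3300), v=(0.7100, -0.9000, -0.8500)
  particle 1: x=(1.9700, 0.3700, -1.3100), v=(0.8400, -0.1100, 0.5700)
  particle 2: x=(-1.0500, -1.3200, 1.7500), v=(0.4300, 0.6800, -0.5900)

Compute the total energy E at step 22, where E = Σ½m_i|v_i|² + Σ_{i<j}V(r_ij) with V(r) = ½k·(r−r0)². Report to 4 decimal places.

step 0: x0=(-1.6000, -1.7000, -1.3300) x1=(1.9700, 0.3700, -1.3100) x2=(-1.0500, -1.3200, 1.7500)
step 1: x0=(-1.5784, -1.7255, -1.3540) x1=(1.9926, 0.3658, -1.2926) x2=(-1.0357, -1.2993, 1.7287)
step 2: x0=(-1.5549, -1.7499, -1.3766) x1=(2.0117, 0.3596, -1.2737) x2=(-1.0176, -1.2767, 1.6991)
step 3: x0=(-1.5295, -1.7730, -1.3979) x1=(2.0273, 0.3514, -1.2532) x2=(-0.9957, -1.2522, 1.6612)
step 4: x0=(-1.5021, -1.7948, -1.4178) x1=(2.0393, 0.3413, -1.2311) x2=(-0.9702, -1.2261, 1.6152)
step 5: x0=(-1.4727, -1.8154, -1.4363) x1=(2.0479, 0.3291, -1.2077) x2=(-0.9409, -1.1985, 1.5612)
step 6: x0=(-1.4415, -1.8347, -1.4534) x1=(2.0531, 0.3150, -1.1829) x2=(-0.9080, -1.1694, 1.4995)
step 7: x0=(-1.4083, -1.8527, -1.4691) x1=(2.0548, 0.2990, -1.1568) x2=(-0.8715, -1.1391, 1.4303)
step 8: x0=(-1.3733, -1.8694, -1.4835) x1=(2.0532, 0.2812, -1.1295) x2=(-0.8315, -1.1075, 1.3538)
step 9: x0=(-1.3364, -1.8847, -1.4965) x1=(2.0483, 0.2615, -1.1011) x2=(-0.7882, -1.0750, 1.2703)
step 10: x0=(-1.2977, -1.8987, -1.5081) x1=(2.0402, 0.2399, -1.0717) x2=(-0.7415, -1.0416, 1.1801)
step 11: x0=(-1.2571, -1.9113, -1.5185) x1=(2.0289, 0.2166, -1.0414) x2=(-0.6917, -1.0074, 1.0837)
step 12: x0=(-1.2148, -1.9225, -1.5276) x1=(2.0146, 0.1917, -1.0102) x2=(-0.6389, -0.9727, 0.9812)
step 13: x0=(-1.1707, -1.9324, -1.5355) x1=(1.9973, 0.1650, -0.9783) x2=(-0.5832, -0.9375, 0.8731)
step 14: x0=(-1.1250, -1.9409, -1.5421) x1=(1.9771, 0.1367, -0.9459) x2=(-0.5249, -0.9020, 0.7599)
step 15: x0=(-1.0775, -1.9480, -1.5477) x1=(1.9542, 0.1069, -0.9129) x2=(-0.4640, -0.8664, 0.6419)
step 16: x0=(-1.0284, -1.9538, -1.5520) x1=(1.9286, 0.0756, -0.8795) x2=(-0.4008, -0.8308, 0.5196)
step 17: x0=(-0.9777, -1.9582, -1.5554) x1=(1.9006, 0.0429, -0.8458) x2=(-0.3355, -0.7952, 0.3933)
step 18: x0=(-0.9255, -1.9613, -1.5577) x1=(1.8701, 0.0088, -0.8120) x2=(-0.2682, -0.7600, 0.2636)
step 19: x0=(-0.8719, -1.9631, -1.5590) x1=(1.8374, -0.0265, -0.7781) x2=(-0.1993, -0.7251, 0.1308)
step 20: x0=(-0.8167, -1.9637, -1.5595) x1=(1.8026, -0.0631, -0.7442) x2=(-0.1289, -0.6907, -0.0046)
step 21: x0=(-0.7602, -1.9629, -1.5590) x1=(1.7658, -0.1008, -0.7105) x2=(-0.0573, -0.6569, -0.1422)
step 22: x0=(-0.7024, -1.9610, -1.5578) x1=(1.7272, -0.1395, -0.6769) x2=(0.0152, -0.6238, -0.2816)
step 0 velocities: v0=(0.7100, -0.9000, -0.8500) v1=(0.8400, -0.1100, 0.5700) v2=(0.4300, 0.6800, -0.5900)
step 0: KE=2.9455, PE=17.9864, E=20.9319
step 22 velocities: v0=(2.0156, 0.0873, 0.0559) v1=(-1.3588, -1.3542, 1.1514) v2=(2.5151, 1.1268, -4.8323)
step 22: KE=16.9435, PE=3.9782, E=20.9218

20.9218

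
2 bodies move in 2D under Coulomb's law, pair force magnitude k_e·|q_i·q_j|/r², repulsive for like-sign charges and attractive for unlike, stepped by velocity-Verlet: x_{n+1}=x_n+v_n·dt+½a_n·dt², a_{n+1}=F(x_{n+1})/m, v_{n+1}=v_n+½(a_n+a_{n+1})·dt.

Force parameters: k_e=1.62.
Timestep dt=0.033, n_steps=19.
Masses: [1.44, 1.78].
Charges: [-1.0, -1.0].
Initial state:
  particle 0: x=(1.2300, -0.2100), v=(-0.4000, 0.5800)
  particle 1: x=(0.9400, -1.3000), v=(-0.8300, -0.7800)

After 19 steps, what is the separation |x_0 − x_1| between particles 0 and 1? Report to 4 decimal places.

step 0: x0=(1.2300, -0.2100) x1=(0.9400, -1.3000)
step 1: x0=(1.2169, -0.1904) x1=(0.9125, -1.3261)
step 2: x0=(1.2041, -0.1699) x1=(0.8848, -1.3529)
step 3: x0=(1.1914, -0.1487) x1=(0.8570, -1.3804)
step 4: x0=(1.1790, -0.1267) x1=(0.8290, -1.4084)
step 5: x0=(1.1668, -0.1041) x1=(0.8008, -1.4370)
step 6: x0=(1.1547, -0.0808) x1=(0.7725, -1.4661)
step 7: x0=(1.1427, -0.0570) x1=(0.7441, -1.4956)
step 8: x0=(1.1310, -0.0326) x1=(0.7156, -1.5256)
step 9: x0=(1.1193, -0.0077) x1=(0.6869, -1.5559)
step 10: x0=(1.1078, 0.0176) x1=(0.6582, -1.5867)
step 11: x0=(1.0964, 0.0433) x1=(0.6293, -1.6177)
step 12: x0=(1.0851, 0.0694) x1=(0.6004, -1.6491)
step 13: x0=(1.0739, 0.0959) x1=(0.5714, -1.6808)
step 14: x0=(1.0629, 0.1228) x1=(0.5423, -1.7128)
step 15: x0=(1.0519, 0.1500) x1=(0.5131, -1.7450)
step 16: x0=(1.0410, 0.1774) x1=(0.4838, -1.7775)
step 17: x0=(1.0301, 0.2052) x1=(0.4545, -1.8102)
step 18: x0=(1.0194, 0.2332) x1=(0.4251, -1.8432)
step 19: x0=(1.0087, 0.2615) x1=(0.3957, -1.8763)

2.2240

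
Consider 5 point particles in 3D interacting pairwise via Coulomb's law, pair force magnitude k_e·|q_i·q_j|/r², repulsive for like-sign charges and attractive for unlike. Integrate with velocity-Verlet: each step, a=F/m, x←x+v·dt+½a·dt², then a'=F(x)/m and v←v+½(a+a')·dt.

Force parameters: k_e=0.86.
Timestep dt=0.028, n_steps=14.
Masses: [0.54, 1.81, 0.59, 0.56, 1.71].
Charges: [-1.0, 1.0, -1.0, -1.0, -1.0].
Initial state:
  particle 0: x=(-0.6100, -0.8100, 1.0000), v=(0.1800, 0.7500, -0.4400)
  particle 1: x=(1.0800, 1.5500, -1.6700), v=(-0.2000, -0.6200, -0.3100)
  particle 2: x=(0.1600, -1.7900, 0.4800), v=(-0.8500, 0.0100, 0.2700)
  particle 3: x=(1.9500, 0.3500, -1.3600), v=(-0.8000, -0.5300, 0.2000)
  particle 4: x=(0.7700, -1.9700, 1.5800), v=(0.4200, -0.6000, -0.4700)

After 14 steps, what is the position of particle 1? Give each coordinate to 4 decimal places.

(1.0090, 1.2889, -1.7831)

step 0: x0=(-0.6100, -0.8100, 1.0000) x1=(1.0800, 1.5500, -1.6700) x2=(0.1600, -1.7900, 0.4800) x3=(1.9500, 0.3500, -1.3600) x4=(0.7700, -1.9700, 1.5800)
step 1: x0=(-0.6053, -0.7886, 0.9878) x1=(1.0744, 1.5326, -1.6786) x2=(0.1362, -1.7899, 0.4871) x3=(1.9275, 0.3354, -1.3545) x4=(0.7819, -1.9869, 1.5670)
step 2: x0=(-0.6013, -0.7665, 0.9757) x1=(1.0690, 1.5149, -1.6872) x2=(0.1123, -1.7902, 0.4935) x3=(1.9049, 0.3214, -1.3494) x4=(0.7939, -2.0038, 1.5542)
step 3: x0=(-0.5978, -0.7437, 0.9638) x1=(1.0635, 1.4971, -1.6957) x2=(0.0884, -1.7908, 0.4990) x3=(1.8821, 0.3080, -1.3445) x4=(0.8061, -2.0209, 1.5416)
step 4: x0=(-0.5951, -0.7200, 0.9520) x1=(1.0582, 1.4792, -1.7041) x2=(0.0644, -1.7919, 0.5038) x3=(1.8592, 0.2952, -1.3400) x4=(0.8186, -2.0381, 1.5293)
step 5: x0=(-0.5929, -0.6956, 0.9404) x1=(1.0530, 1.4610, -1.7124) x2=(0.0402, -1.7933, 0.5078) x3=(1.8361, 0.2829, -1.3357) x4=(0.8312, -2.0553, 1.5172)
step 6: x0=(-0.5912, -0.6704, 0.9289) x1=(1.0478, 1.4426, -1.7207) x2=(0.0160, -1.7952, 0.5112) x3=(1.8128, 0.2713, -1.3318) x4=(0.8441, -2.0727, 1.5053)
step 7: x0=(-0.5902, -0.6444, 0.9176) x1=(1.0427, 1.4241, -1.7288) x2=(-0.0085, -1.7974, 0.5139) x3=(1.7894, 0.2603, -1.3283) x4=(0.8571, -2.0903, 1.4936)
step 8: x0=(-0.5896, -0.6176, 0.9065) x1=(1.0376, 1.4054, -1.7369) x2=(-0.0331, -1.8000, 0.5159) x3=(1.7659, 0.2498, -1.3251) x4=(0.8703, -2.1079, 1.4822)
step 9: x0=(-0.5895, -0.5900, 0.8954) x1=(1.0327, 1.3865, -1.7449) x2=(-0.0580, -1.8031, 0.5174) x3=(1.7422, 0.2401, -1.3223) x4=(0.8838, -2.1256, 1.4709)
step 10: x0=(-0.5899, -0.5616, 0.8845) x1=(1.0278, 1.3674, -1.7527) x2=(-0.0830, -1.8065, 0.5183) x3=(1.7184, 0.2309, -1.3198) x4=(0.8974, -2.1435, 1.4597)
step 11: x0=(-0.5907, -0.5325, 0.8737) x1=(1.0230, 1.3480, -1.7605) x2=(-0.1083, -1.8104, 0.5186) x3=(1.6944, 0.2224, -1.3177) x4=(0.9112, -2.1614, 1.4488)
step 12: x0=(-0.5920, -0.5026, 0.8630) x1=(1.0183, 1.3285, -1.7681) x2=(-0.1338, -1.8146, 0.5185) x3=(1.6703, 0.2146, -1.3161) x4=(0.9252, -2.1795, 1.4379)
step 13: x0=(-0.5936, -0.4720, 0.8524) x1=(1.0136, 1.3088, -1.7757) x2=(-0.1596, -1.8193, 0.5179) x3=(1.6460, 0.2074, -1.3148) x4=(0.9393, -2.1977, 1.4273)
step 14: x0=(-0.5956, -0.4406, 0.8419) x1=(1.0090, 1.2889, -1.7831) x2=(-0.1857, -1.8243, 0.5169) x3=(1.6216, 0.2009, -1.3140) x4=(0.9537, -2.2159, 1.4167)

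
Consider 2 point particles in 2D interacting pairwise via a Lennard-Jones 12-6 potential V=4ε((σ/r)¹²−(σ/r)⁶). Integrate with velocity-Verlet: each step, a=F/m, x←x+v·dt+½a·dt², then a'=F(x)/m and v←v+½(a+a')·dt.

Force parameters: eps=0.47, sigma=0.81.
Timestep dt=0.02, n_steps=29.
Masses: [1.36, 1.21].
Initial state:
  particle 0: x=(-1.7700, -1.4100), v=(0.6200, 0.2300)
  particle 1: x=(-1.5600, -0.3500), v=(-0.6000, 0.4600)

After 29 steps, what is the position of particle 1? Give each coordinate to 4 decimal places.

(-1.9017, -0.2543)

step 0: x0=(-1.7700, -1.4100) x1=(-1.5600, -0.3500)
step 1: x0=(-1.7576, -1.4052) x1=(-1.5720, -0.3410)
step 2: x0=(-1.7451, -1.4001) x1=(-1.5841, -0.3324)
step 3: x0=(-1.7325, -1.3946) x1=(-1.5963, -0.3242)
step 4: x0=(-1.7199, -1.3888) x1=(-1.6085, -0.3163)
step 5: x0=(-1.7073, -1.3827) x1=(-1.6208, -0.3089)
step 6: x0=(-1.6946, -1.3761) x1=(-1.6331, -0.3018)
step 7: x0=(-1.6820, -1.3692) x1=(-1.6454, -0.2952)
step 8: x0=(-1.6693, -1.3620) x1=(-1.6577, -0.2890)
step 9: x0=(-1.6566, -1.3544) x1=(-1.6700, -0.2831)
step 10: x0=(-1.6439, -1.3464) x1=(-1.6824, -0.2777)
step 11: x0=(-1.6312, -1.3381) x1=(-1.6947, -0.2727)
step 12: x0=(-1.6186, -1.3294) x1=(-1.7070, -0.2681)
step 13: x0=(-1.6059, -1.3204) x1=(-1.7192, -0.2639)
step 14: x0=(-1.5934, -1.3109) x1=(-1.7314, -0.2602)
step 15: x0=(-1.5808, -1.3011) x1=(-1.7436, -0.2568)
step 16: x0=(-1.5684, -1.2910) x1=(-1.7557, -0.2539)
step 17: x0=(-1.5559, -1.2804) x1=(-1.7677, -0.2514)
step 18: x0=(-1.5436, -1.2695) x1=(-1.7796, -0.2493)
step 19: x0=(-1.5314, -1.2582) x1=(-1.7914, -0.2476)
step 20: x0=(-1.5192, -1.2465) x1=(-1.8031, -0.2464)
step 21: x0=(-1.5072, -1.2344) x1=(-1.8147, -0.2456)
step 22: x0=(-1.4953, -1.2220) x1=(-1.8262, -0.2452)
step 23: x0=(-1.4835, -1.2092) x1=(-1.8375, -0.2452)
step 24: x0=(-1.4718, -1.1960) x1=(-1.8487, -0.2457)
step 25: x0=(-1.4603, -1.1824) x1=(-1.8596, -0.2466)
step 26: x0=(-1.4490, -1.1684) x1=(-1.8705, -0.2479)
step 27: x0=(-1.4378, -1.1541) x1=(-1.8811, -0.2496)
step 28: x0=(-1.4268, -1.1394) x1=(-1.8915, -0.2518)
step 29: x0=(-1.4160, -1.1244) x1=(-1.9017, -0.2543)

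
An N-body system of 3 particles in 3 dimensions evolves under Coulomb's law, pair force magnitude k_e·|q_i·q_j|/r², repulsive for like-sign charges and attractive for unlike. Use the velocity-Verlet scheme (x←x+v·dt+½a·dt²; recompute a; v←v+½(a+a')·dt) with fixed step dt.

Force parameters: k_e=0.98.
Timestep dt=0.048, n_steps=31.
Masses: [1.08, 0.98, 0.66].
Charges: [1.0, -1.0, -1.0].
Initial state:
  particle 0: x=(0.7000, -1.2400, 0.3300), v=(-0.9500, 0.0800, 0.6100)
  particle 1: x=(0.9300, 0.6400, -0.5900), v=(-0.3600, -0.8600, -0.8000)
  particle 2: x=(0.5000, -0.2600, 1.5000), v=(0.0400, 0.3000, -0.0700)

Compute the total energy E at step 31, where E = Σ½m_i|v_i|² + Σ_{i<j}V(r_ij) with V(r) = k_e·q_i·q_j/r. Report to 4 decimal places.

0.7813

step 0: x0=(0.7000, -1.2400, 0.3300) x1=(0.9300, 0.6400, -0.5900) x2=(0.5000, -0.2600, 1.5000)
step 1: x0=(0.6544, -1.2357, 0.3595) x1=(0.9127, 0.5986, -0.6285) x2=(0.5020, -0.2462, 1.4964)
step 2: x0=(0.6087, -1.2303, 0.3895) x1=(0.8955, 0.5568, -0.6671) x2=(0.5039, -0.2336, 1.4922)
step 3: x0=(0.5630, -1.2240, 0.4199) x1=(0.8782, 0.5148, -0.7059) x2=(0.5059, -0.2222, 1.4875)
step 4: x0=(0.5174, -1.2165, 0.4508) x1=(0.8609, 0.4725, -0.7447) x2=(0.5079, -0.2121, 1.4822)
step 5: x0=(0.4718, -1.2080, 0.4821) x1=(0.8437, 0.4298, -0.7837) x2=(0.5098, -0.2034, 1.4763)
step 6: x0=(0.4264, -1.1984, 0.5139) x1=(0.8263, 0.3869, -0.8227) x2=(0.5115, -0.1960, 1.4698)
step 7: x0=(0.3811, -1.1876, 0.5462) x1=(0.8090, 0.3437, -0.8618) x2=(0.5131, -0.1901, 1.4626)
step 8: x0=(0.3360, -1.1756, 0.5788) x1=(0.7915, 0.3002, -0.9009) x2=(0.5144, -0.1856, 1.4548)
step 9: x0=(0.2912, -1.1625, 0.6120) x1=(0.7740, 0.2564, -0.9401) x2=(0.5154, -0.1827, 1.4463)
step 10: x0=(0.2466, -1.1482, 0.6456) x1=(0.7565, 0.2124, -0.9793) x2=(0.5159, -0.1814, 1.4370)
step 11: x0=(0.2025, -1.1326, 0.6797) x1=(0.7388, 0.1681, -1.0185) x2=(0.5160, -0.1817, 1.4270)
step 12: x0=(0.1588, -1.1158, 0.7142) x1=(0.7211, 0.1236, -1.0578) x2=(0.5155, -0.1839, 1.4163)
step 13: x0=(0.1156, -1.0976, 0.7492) x1=(0.7033, 0.0789, -1.0970) x2=(0.5143, -0.1878, 1.4047)
step 14: x0=(0.0730, -1.0781, 0.7847) x1=(0.6854, 0.0340, -1.1362) x2=(0.5122, -0.1936, 1.3924)
step 15: x0=(0.0311, -1.0572, 0.8207) x1=(0.6674, -0.0111, -1.1754) x2=(0.5091, -0.2015, 1.3792)
step 16: x0=(-0.0100, -1.0350, 0.8572) x1=(0.6494, -0.0563, -1.2146) x2=(0.5048, -0.2114, 1.3653)
step 17: x0=(-0.0502, -1.0112, 0.8941) x1=(0.6312, -0.1017, -1.2537) x2=(0.4992, -0.2234, 1.3505)
step 18: x0=(-0.0893, -0.9860, 0.9316) x1=(0.6129, -0.1472, -1.2929) x2=(0.4920, -0.2378, 1.3350)
step 19: x0=(-0.1273, -0.9592, 0.9695) x1=(0.5946, -0.1929, -1.3321) x2=(0.4829, -0.2545, 1.3186)
step 20: x0=(-0.1638, -0.9308, 1.0078) x1=(0.5762, -0.2386, -1.3712) x2=(0.4718, -0.2736, 1.3016)
step 21: x0=(-0.1987, -0.9008, 1.0466) x1=(0.5576, -0.2844, -1.4104) x2=(0.4581, -0.2953, 1.2838)
step 22: x0=(-0.2319, -0.8691, 1.0857) x1=(0.5390, -0.3303, -1.4496) x2=(0.4416, -0.3197, 1.2656)
step 23: x0=(-0.2629, -0.8357, 1.1251) x1=(0.5203, -0.3763, -1.4888) x2=(0.4217, -0.3467, 1.2469)
step 24: x0=(-0.2915, -0.8006, 1.1646) x1=(0.5016, -0.4223, -1.5280) x2=(0.3980, -0.3764, 1.2280)
step 25: x0=(-0.3173, -0.7638, 1.2041) x1=(0.4827, -0.4684, -1.5673) x2=(0.3699, -0.4088, 1.2091)
step 26: x0=(-0.3400, -0.7253, 1.2434) x1=(0.4638, -0.5144, -1.6066) x2=(0.3368, -0.4439, 1.1906)
step 27: x0=(-0.3591, -0.6854, 1.2822) x1=(0.4449, -0.5606, -1.6459) x2=(0.2977, -0.4814, 1.1730)
step 28: x0=(-0.3740, -0.6442, 1.3202) x1=(0.4259, -0.6067, -1.6853) x2=(0.2520, -0.5209, 1.1570)
step 29: x0=(-0.3843, -0.6021, 1.3567) x1=(0.4068, -0.6528, -1.7247) x2=(0.1987, -0.5619, 1.1433)
step 30: x0=(-0.3894, -0.5597, 1.3911) x1=(0.3878, -0.6990, -1.7642) x2=(0.1372, -0.6034, 1.1331)
step 31: x0=(-0.3892, -0.5177, 1.4228) x1=(0.3686, -0.7452, -1.8037) x2=(0.0667, -0.6442, 1.1276)
step 0 velocities: v0=(-0.9500, 0.0800, 0.6100) v1=(-0.3600, -0.8600, -0.8000) v2=(0.0400, 0.3000, -0.0700)
step 0: KE=1.4631, PE=-0.6789, E=0.7842
step 31 velocities: v0=(0.0638, 0.8588, 0.6197) v1=(-0.3984, -0.9615, -0.8245) v2=(-1.5619, -0.8237, -0.0494)
step 31: KE=2.5015, PE=-1.7201, E=0.7813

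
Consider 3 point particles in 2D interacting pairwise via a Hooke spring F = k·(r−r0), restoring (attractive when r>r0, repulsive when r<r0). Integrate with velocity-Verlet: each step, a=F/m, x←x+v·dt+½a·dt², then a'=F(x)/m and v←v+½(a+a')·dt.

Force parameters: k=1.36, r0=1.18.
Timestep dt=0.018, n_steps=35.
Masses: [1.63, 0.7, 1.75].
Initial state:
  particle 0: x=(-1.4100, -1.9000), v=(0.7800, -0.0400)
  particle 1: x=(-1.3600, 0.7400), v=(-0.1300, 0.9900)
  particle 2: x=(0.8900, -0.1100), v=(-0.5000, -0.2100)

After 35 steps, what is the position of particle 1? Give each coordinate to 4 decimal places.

(-1.0405, 0.6111)

step 0: x0=(-1.4100, -1.9000) x1=(-1.3600, 0.7400) x2=(0.8900, -0.1100)
step 1: x0=(-1.3958, -1.9004) x1=(-1.3620, 0.7572) x2=(0.8807, -0.1139)
step 2: x0=(-1.3812, -1.9001) x1=(-1.3633, 0.7732) x2=(0.8707, -0.1179)
step 3: x0=(-1.3662, -1.8991) x1=(-1.3638, 0.7880) x2=(0.8602, -0.1220)
step 4: x0=(-1.3509, -1.8974) x1=(-1.3637, 0.8016) x2=(0.8490, -0.1263)
step 5: x0=(-1.3352, -1.8950) x1=(-1.3628, 0.8139) x2=(0.8372, -0.1308)
step 6: x0=(-1.3193, -1.8920) x1=(-1.3613, 0.8249) x2=(0.8248, -0.1354)
step 7: x0=(-1.3029, -1.8882) x1=(-1.3590, 0.8347) x2=(0.8119, -0.1401)
step 8: x0=(-1.2863, -1.8838) x1=(-1.3560, 0.8431) x2=(0.7983, -0.1449)
step 9: x0=(-1.2694, -1.8787) x1=(-1.3523, 0.8503) x2=(0.7842, -0.1499)
step 10: x0=(-1.2521, -1.8729) x1=(-1.3479, 0.8562) x2=(0.7695, -0.1550)
step 11: x0=(-1.2346, -1.8664) x1=(-1.3428, 0.8608) x2=(0.7543, -0.1602)
step 12: x0=(-1.2168, -1.8592) x1=(-1.3371, 0.8642) x2=(0.7385, -0.1655)
step 13: x0=(-1.1987, -1.8514) x1=(-1.3306, 0.8662) x2=(0.7223, -0.1709)
step 14: x0=(-1.1804, -1.8429) x1=(-1.3235, 0.8669) x2=(0.7055, -0.1764)
step 15: x0=(-1.1618, -1.8338) x1=(-1.3156, 0.8664) x2=(0.6882, -0.1821)
step 16: x0=(-1.1429, -1.8240) x1=(-1.3072, 0.8646) x2=(0.6704, -0.1878)
step 17: x0=(-1.1239, -1.8136) x1=(-1.2981, 0.8615) x2=(0.6521, -0.1935)
step 18: x0=(-1.1046, -1.8026) x1=(-1.2883, 0.8572) x2=(0.6334, -0.1994)
step 19: x0=(-1.0851, -1.7909) x1=(-1.2779, 0.8516) x2=(0.6143, -0.2054)
step 20: x0=(-1.0655, -1.7786) x1=(-1.2670, 0.8448) x2=(0.5947, -0.2114)
step 21: x0=(-1.0456, -1.7658) x1=(-1.2554, 0.8368) x2=(0.5747, -0.2175)
step 22: x0=(-1.0256, -1.7523) x1=(-1.2432, 0.8276) x2=(0.5543, -0.2237)
step 23: x0=(-1.0053, -1.7383) x1=(-1.2305, 0.8172) x2=(0.5335, -0.2299)
step 24: x0=(-0.9850, -1.7238) x1=(-1.2172, 0.8057) x2=(0.5124, -0.2362)
step 25: x0=(-0.9645, -1.7086) x1=(-1.2034, 0.7930) x2=(0.4909, -0.2425)
step 26: x0=(-0.9438, -1.6930) x1=(-1.1891, 0.7793) x2=(0.4691, -0.2489)
step 27: x0=(-0.9231, -1.6768) x1=(-1.1743, 0.7645) x2=(0.4470, -0.2554)
step 28: x0=(-0.9022, -1.6602) x1=(-1.1590, 0.7486) x2=(0.4246, -0.2619)
step 29: x0=(-0.8812, -1.6430) x1=(-1.1433, 0.7317) x2=(0.4019, -0.2684)
step 30: x0=(-0.8601, -1.6254) x1=(-1.1271, 0.7139) x2=(0.3789, -0.2750)
step 31: x0=(-0.8390, -1.6074) x1=(-1.1105, 0.6951) x2=(0.3557, -0.2816)
step 32: x0=(-0.8178, -1.5889) x1=(-1.0935, 0.6754) x2=(0.3323, -0.2882)
step 33: x0=(-0.7965, -1.5700) x1=(-1.0762, 0.6548) x2=(0.3087, -0.2949)
step 34: x0=(-0.7751, -1.5508) x1=(-1.0585, 0.6333) x2=(0.2849, -0.3016)
step 35: x0=(-0.7537, -1.5311) x1=(-1.0405, 0.6111) x2=(0.2609, -0.3083)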